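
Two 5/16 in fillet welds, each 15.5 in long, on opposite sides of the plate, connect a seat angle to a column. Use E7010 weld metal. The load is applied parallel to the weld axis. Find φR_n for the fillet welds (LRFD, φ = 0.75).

E70XX → F_EXX = 70 ksi.
Effective throat t_e = 0.707 × 0.3125 = 0.2209 in.
Total length L = 31 in; A_we = 0.2209 × 31 = 6.849 in².
F_nw = 0.6 F_EXX = 0.6 × 70 = 42 ksi.
φR_n = 0.75 × 42 × 6.849 = 215.7 kips.

φR_n ≈ 216 kips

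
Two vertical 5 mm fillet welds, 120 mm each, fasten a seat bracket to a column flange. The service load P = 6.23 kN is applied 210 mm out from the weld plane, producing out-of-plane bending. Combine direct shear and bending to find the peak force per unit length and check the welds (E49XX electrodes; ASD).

E49XX → F_EXX = 490 MPa.
L_w = 2 × 120 = 240 mm; section modulus (unit throat) S = 2 × L²/6 = 4800 mm².
Direct shear f_v = P/L_w = 6.23×10³/240 = 25.96 N/mm.
Moment M = P × e = 6.23×10³ × 210 = 1308300 N·mm; bending f_b = M/S = 272.6 N/mm.
f_max = √(f_v² + f_b²) = √(25.96² + 272.6²) = 273.8 N/mm.
r_n/Ω = (1/2.0) × 0.6 × 490 × (0.707 × 5) = 519.6 N/mm → adequate.

f_max ≈ 274 N/mm; adequate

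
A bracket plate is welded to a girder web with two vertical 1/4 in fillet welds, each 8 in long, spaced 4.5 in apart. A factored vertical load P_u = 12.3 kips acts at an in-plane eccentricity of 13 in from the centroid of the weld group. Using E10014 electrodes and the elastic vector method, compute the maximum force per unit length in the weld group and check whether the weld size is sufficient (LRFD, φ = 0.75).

f_max ≈ 4.84 kip/in; adequate

E100XX → F_EXX = 100 ksi.
Total weld length L_w = 16 in. Treat welds as unit-width lines.
Polar moment about centroid: J = 2[d³/12 + d(b/2)²] = 2[8³/12 + 8×2.25²] = 166.3 in³.
Direct shear f_v = P/L_w = 12.3 / 16 = 0.7688 kip/in (vertical).
Torsion M = P·e = 12.3 × 13 = 159.9 kip·in.
Critical point at (x, y) = (2.25, 4) from centroid. f_tx = M·y/J = 3.845 kip/in; f_ty = M·x/J = 2.163 kip/in.
Resultant f_max = √[f_tx² + (f_v + f_ty)²] = √[3.845² + (0.7688 + 2.163)²] = 4.835 kip/in.
Capacity per unit length: φr_n = 0.75 × 0.6 × 100 × (0.707 × 0.25) = 7.954 kip/in.
4.835 ≤ 7.954 → adequate.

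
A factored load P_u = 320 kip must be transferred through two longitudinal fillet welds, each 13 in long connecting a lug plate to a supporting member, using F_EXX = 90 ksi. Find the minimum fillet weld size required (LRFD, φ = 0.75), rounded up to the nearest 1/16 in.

w = 7/16 in

Total weld length L = 26 in.
Required throat t_e = P_u / (φ × 0.6 F_EXX × L) = 320 / (0.75 × 0.6 × 90 × 26) = 0.3039 in.
Required leg w = t_e / 0.707 = 0.4298 in → use 7/16 in.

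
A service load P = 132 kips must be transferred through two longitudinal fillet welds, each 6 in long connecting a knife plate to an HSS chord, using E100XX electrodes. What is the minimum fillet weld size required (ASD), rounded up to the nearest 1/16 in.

w = 9/16 in

E100XX → F_EXX = 100 ksi.
Total weld length L = 12 in.
Required throat t_e = P × Ω / (0.6 F_EXX × L) = 132 × 2.0 / (0.6 × 100 × 12) = 0.3667 in.
Required leg w = t_e / 0.707 = 0.5186 in → use 9/16 in.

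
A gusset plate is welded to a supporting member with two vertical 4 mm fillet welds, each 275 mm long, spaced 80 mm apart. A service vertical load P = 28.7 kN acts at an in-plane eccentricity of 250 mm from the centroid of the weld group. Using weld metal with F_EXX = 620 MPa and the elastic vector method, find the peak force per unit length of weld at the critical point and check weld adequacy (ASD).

Total weld length L_w = 550 mm. Treat welds as unit-width lines.
Polar moment about centroid: J = 2[d³/12 + d(b/2)²] = 2[275³/12 + 275×40²] = 4346000 mm³.
Direct shear f_v = P/L_w = 28.7×10³ / 550 = 52.18 N/mm (vertical).
Torsion M = P·e = 28.7×10³ × 250 = 7175000 N·mm.
Critical point at (x, y) = (40, 137.5) from centroid. f_tx = M·y/J = 227 N/mm; f_ty = M·x/J = 66.04 N/mm.
Resultant f_max = √[f_tx² + (f_v + f_ty)²] = √[227² + (52.18 + 66.04)²] = 255.9 N/mm.
Capacity per unit length: r_n/Ω = (1/2.0) × 0.6 × 620 × (0.707 × 4) = 526 N/mm.
255.9 ≤ 526 → adequate.

f_max ≈ 256 N/mm; adequate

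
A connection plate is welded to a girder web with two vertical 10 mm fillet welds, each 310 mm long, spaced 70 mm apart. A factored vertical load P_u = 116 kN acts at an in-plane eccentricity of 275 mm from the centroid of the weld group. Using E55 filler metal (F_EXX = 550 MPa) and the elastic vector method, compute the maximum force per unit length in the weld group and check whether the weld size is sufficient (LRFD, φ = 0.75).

f_max ≈ 944 N/mm; adequate

Total weld length L_w = 620 mm. Treat welds as unit-width lines.
Polar moment about centroid: J = 2[d³/12 + d(b/2)²] = 2[310³/12 + 310×35²] = 5725000 mm³.
Direct shear f_v = P/L_w = 116×10³ / 620 = 187.1 N/mm (vertical).
Torsion M = P·e = 116×10³ × 275 = 31900000 N·mm.
Critical point at (x, y) = (35, 155) from centroid. f_tx = M·y/J = 863.7 N/mm; f_ty = M·x/J = 195 N/mm.
Resultant f_max = √[f_tx² + (f_v + f_ty)²] = √[863.7² + (187.1 + 195)²] = 944.5 N/mm.
Capacity per unit length: φr_n = 0.75 × 0.6 × 550 × (0.707 × 10) = 1750 N/mm.
944.5 ≤ 1750 → adequate.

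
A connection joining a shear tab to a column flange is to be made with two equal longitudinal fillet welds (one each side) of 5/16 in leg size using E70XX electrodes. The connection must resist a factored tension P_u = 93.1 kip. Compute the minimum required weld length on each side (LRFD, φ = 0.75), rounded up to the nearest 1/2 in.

L = 7 in on each side

E70XX → F_EXX = 70 ksi.
Throat t_e = 0.707 × 0.3125 = 0.2209 in.
φr_n = 0.75 × 0.6 × 70 × 0.2209 = 6.96 kip/in.
L_req = P_u / φr_n = 93.1 / 6.96 = 13.38 in total.
Per side: 13.38 / 2 = 6.689 in.
Round up → use L = 7 in on each side.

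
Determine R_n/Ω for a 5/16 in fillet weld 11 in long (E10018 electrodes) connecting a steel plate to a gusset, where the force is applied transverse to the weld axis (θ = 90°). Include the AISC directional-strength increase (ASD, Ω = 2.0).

E100XX → F_EXX = 100 ksi.
t_e = 0.707 × 0.3125 = 0.2209 in; A_we = 0.2209 × 11 = 2.43 in².
Directional factor: 1.0 + 0.5 sin^1.5(90°) = 1.5.
F_nw = 0.6 × 100 × 1.5 = 90 ksi.
R_n/Ω = (90 × 2.43) / 2.0 = 109.4 kip.

R_n/Ω ≈ 109 kip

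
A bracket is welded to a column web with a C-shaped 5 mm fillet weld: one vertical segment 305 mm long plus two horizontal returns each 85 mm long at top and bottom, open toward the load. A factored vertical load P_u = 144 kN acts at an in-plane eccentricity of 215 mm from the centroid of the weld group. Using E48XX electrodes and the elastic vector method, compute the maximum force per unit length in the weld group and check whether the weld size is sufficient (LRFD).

E48XX → F_EXX = 480 MPa.
Total weld length L_w = 475 mm. Treat welds as unit-width lines.
Centroid: x̄ = 2×85×42.5 / 475 = 15.21 mm from the vertical weld.
Polar moment about centroid: J = I_x + I_y = [305³/12 + 2×85×152.5²] + [305×15.21² + 2(85³/12 + 85×27.29²)] = 6617000 mm³.
Direct shear f_v = P/L_w = 144×10³ / 475 = 303.2 N/mm (vertical).
Torsion M = P·e = 144×10³ × 215 = 30960000 N·mm.
Critical point at (x, y) = (69.79, 152.5) from centroid. f_tx = M·y/J = 713.5 N/mm; f_ty = M·x/J = 326.5 N/mm.
Resultant f_max = √[f_tx² + (f_v + f_ty)²] = √[713.5² + (303.2 + 326.5)²] = 951.6 N/mm.
Capacity per unit length: φr_n = 0.75 × 0.6 × 480 × (0.707 × 5) = 763.6 N/mm.
951.6 > 763.6 → NOT adequate.

f_max ≈ 952 N/mm; NOT adequate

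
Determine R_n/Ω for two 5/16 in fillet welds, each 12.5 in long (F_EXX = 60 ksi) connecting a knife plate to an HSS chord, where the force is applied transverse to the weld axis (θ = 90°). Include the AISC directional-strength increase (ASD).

R_n/Ω ≈ 149 kip

t_e = 0.707 × 0.3125 = 0.2209 in; A_we = 0.2209 × 25 = 5.523 in².
Directional factor: 1.0 + 0.5 sin^1.5(90°) = 1.5.
F_nw = 0.6 × 60 × 1.5 = 54 ksi.
R_n/Ω = (54 × 5.523) / 2.0 = 149.1 kip.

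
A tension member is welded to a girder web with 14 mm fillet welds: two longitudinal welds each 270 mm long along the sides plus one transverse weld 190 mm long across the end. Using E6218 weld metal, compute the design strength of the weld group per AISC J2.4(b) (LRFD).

φR_n ≈ 2050 kN

E62XX → F_EXX = 620 MPa.
t_e = 0.707 × 14 = 9.898 mm.
R_nwl = 0.6 × 620 × 9.898 × 540 × 10⁻³ = 1988 kN (longitudinal, 2 welds).
R_nwt = 0.6 × 620 × 9.898 × 190 × 10⁻³ = 699.6 kN (transverse, base value).
(i) R_nwl + R_nwt = 2688 kN; (ii) 0.85 R_nwl + 1.5 R_nwt = 2739 kN.
R_n = max = 2739 kN [governs: (ii)]; φR_n = 2055 kN.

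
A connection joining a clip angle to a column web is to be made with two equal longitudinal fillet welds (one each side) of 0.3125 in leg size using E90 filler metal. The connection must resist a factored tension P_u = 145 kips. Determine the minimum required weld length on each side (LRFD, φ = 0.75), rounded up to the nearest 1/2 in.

L = 8.5 in on each side

E90XX → F_EXX = 90 ksi.
Throat t_e = 0.707 × 0.3125 = 0.2209 in.
φr_n = 0.75 × 0.6 × 90 × 0.2209 = 8.948 kips/in.
L_req = P_u / φr_n = 145 / 8.948 = 16.2 in total.
Per side: 16.2 / 2 = 8.102 in.
Round up → use L = 8.5 in on each side.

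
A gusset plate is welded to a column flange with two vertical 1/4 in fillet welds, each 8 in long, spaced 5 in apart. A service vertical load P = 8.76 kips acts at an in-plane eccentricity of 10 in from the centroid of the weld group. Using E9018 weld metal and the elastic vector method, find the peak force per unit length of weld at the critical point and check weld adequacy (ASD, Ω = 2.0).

f_max ≈ 2.56 kip/in; adequate

E90XX → F_EXX = 90 ksi.
Total weld length L_w = 16 in. Treat welds as unit-width lines.
Polar moment about centroid: J = 2[d³/12 + d(b/2)²] = 2[8³/12 + 8×2.5²] = 185.3 in³.
Direct shear f_v = P/L_w = 8.76 / 16 = 0.5475 kip/in (vertical).
Torsion M = P·e = 8.76 × 10 = 87.6 kip·in.
Critical point at (x, y) = (2.5, 4) from centroid. f_tx = M·y/J = 1.891 kip/in; f_ty = M·x/J = 1.182 kip/in.
Resultant f_max = √[f_tx² + (f_v + f_ty)²] = √[1.891² + (0.5475 + 1.182)²] = 2.562 kip/in.
Capacity per unit length: r_n/Ω = (1/2.0) × 0.6 × 90 × (0.707 × 0.25) = 4.772 kip/in.
2.562 ≤ 4.772 → adequate.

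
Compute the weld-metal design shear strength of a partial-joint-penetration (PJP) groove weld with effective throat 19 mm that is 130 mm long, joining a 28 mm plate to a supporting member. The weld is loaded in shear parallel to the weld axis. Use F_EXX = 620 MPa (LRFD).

Effective throat (given) t_e = 19 mm.
A_we = 19 × 130 = 2470 mm².
F_nw = 0.6 F_EXX = 372 MPa.
φR_n = 0.75 × 372 × 2470 × 10⁻³ = 689.1 kN.

φR_n ≈ 689 kN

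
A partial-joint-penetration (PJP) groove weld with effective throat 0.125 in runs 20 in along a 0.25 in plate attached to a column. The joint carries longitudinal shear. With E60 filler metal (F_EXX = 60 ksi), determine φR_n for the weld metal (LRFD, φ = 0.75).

Effective throat (given) t_e = 0.125 in.
A_we = 0.125 × 20 = 2.5 in².
F_nw = 0.6 F_EXX = 36 ksi.
φR_n = 0.75 × 36 × 2.5 = 67.5 kip.

φR_n ≈ 67.5 kip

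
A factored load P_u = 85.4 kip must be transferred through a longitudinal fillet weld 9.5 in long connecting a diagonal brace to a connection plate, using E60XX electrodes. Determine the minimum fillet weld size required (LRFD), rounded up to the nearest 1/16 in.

E60XX → F_EXX = 60 ksi.
Total weld length L = 9.5 in.
Required throat t_e = P_u / (φ × 0.6 F_EXX × L) = 85.4 / (0.75 × 0.6 × 60 × 9.5) = 0.3329 in.
Required leg w = t_e / 0.707 = 0.4709 in → use 1/2 in.

w = 1/2 in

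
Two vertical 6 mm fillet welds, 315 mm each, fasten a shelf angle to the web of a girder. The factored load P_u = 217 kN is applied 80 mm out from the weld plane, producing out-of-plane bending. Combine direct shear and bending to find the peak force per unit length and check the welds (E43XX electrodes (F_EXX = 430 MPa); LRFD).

f_max ≈ 628 N/mm; adequate

L_w = 2 × 315 = 630 mm; section modulus (unit throat) S = 2 × L²/6 = 33080 mm².
Direct shear f_v = P/L_w = 217×10³/630 = 344.4 N/mm.
Moment M = P × e = 217×10³ × 80 = 17360000 N·mm; bending f_b = M/S = 524.9 N/mm.
f_max = √(f_v² + f_b²) = √(344.4² + 524.9²) = 627.8 N/mm.
φr_n = 0.75 × 0.6 × 430 × (0.707 × 6) = 820.8 N/mm → adequate.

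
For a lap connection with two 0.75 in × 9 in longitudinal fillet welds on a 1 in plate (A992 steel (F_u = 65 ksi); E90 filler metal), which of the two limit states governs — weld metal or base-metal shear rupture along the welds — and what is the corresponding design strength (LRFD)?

E90XX → F_EXX = 90 ksi.
t_e = 0.707 × 0.75 = 0.5302 in; L = 18 in.
Weld metal: φR_n = 0.75 × 0.6 × 90 × 0.5302 × 18 = 386.6 kip.
Base metal (shear rupture): φR_n = 0.75 × 0.6 × 65 × 1 × 18 = 526.5 kip.
Governing: weld metal.

φR_n ≈ 387 kip (weld metal governs)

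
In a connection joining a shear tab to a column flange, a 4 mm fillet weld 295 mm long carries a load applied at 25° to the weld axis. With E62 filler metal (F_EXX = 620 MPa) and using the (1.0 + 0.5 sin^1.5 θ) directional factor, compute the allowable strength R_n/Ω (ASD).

t_e = 0.707 × 4 = 2.828 mm; A_we = 2.828 × 295 = 834.3 mm².
Directional factor: 1.0 + 0.5 sin^1.5(25°) = 1.137.
F_nw = 0.6 × 620 × 1.137 = 423.1 MPa.
R_n/Ω = (423.1 × 834.3) / 2.0 × 10⁻³ = 176.5 kN.

R_n/Ω ≈ 176 kN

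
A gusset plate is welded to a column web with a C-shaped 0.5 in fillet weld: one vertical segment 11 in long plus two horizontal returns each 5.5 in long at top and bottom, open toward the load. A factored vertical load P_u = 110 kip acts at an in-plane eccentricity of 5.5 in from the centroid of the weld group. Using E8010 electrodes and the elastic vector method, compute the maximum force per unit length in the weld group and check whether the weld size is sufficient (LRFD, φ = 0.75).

E80XX → F_EXX = 80 ksi.
Total weld length L_w = 22 in. Treat welds as unit-width lines.
Centroid: x̄ = 2×5.5×2.75 / 22 = 1.375 in from the vertical weld.
Polar moment about centroid: J = I_x + I_y = [11³/12 + 2×5.5×5.5²] + [11×1.375² + 2(5.5³/12 + 5.5×1.375²)] = 513 in³.
Direct shear f_v = P/L_w = 110 / 22 = 5 kip/in (vertical).
Torsion M = P·e = 110 × 5.5 = 605 kip·in.
Critical point at (x, y) = (4.125, 5.5) from centroid. f_tx = M·y/J = 6.486 kip/in; f_ty = M·x/J = 4.865 kip/in.
Resultant f_max = √[f_tx² + (f_v + f_ty)²] = √[6.486² + (5 + 4.865)²] = 11.81 kip/in.
Capacity per unit length: φr_n = 0.75 × 0.6 × 80 × (0.707 × 0.5) = 12.73 kip/in.
11.81 ≤ 12.73 → adequate.

f_max ≈ 11.8 kip/in; adequate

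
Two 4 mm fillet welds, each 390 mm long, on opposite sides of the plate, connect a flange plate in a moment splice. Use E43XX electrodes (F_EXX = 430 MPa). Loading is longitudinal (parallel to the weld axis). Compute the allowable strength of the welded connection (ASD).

Effective throat t_e = 0.707 × 4 = 2.828 mm.
Total length L = 780 mm; A_we = 2.828 × 780 = 2206 mm².
F_nw = 0.6 F_EXX = 0.6 × 430 = 258 MPa.
R_n = 258 × 2206 × 10⁻³ = 569.1 kN; R_n/Ω = 569.1/2.0 = 284.6 kN.

R_n/Ω ≈ 285 kN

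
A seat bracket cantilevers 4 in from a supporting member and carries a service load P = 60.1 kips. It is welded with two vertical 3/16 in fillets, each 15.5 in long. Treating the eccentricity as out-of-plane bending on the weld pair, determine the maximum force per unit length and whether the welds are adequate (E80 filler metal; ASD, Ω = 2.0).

E80XX → F_EXX = 80 ksi.
L_w = 2 × 15.5 = 31 in; section modulus (unit throat) S = 2 × L²/6 = 80.08 in².
Direct shear f_v = P/L_w = 60.1/31 = 1.939 kip/in.
Moment M = P × e = 60.1 × 4 = 240.4 kip·in; bending f_b = M/S = 3.002 kip/in.
f_max = √(f_v² + f_b²) = √(1.939² + 3.002²) = 3.573 kip/in.
r_n/Ω = (1/2.0) × 0.6 × 80 × (0.707 × 0.1875) = 3.181 kip/in → NOT adequate.

f_max ≈ 3.57 kip/in; NOT adequate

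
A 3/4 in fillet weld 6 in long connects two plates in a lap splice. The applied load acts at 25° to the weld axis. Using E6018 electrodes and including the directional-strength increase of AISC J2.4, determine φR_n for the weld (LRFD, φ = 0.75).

φR_n ≈ 97.7 kip

E60XX → F_EXX = 60 ksi.
t_e = 0.707 × 0.75 = 0.5302 in; A_we = 0.5302 × 6 = 3.181 in².
Directional factor: 1.0 + 0.5 sin^1.5(25°) = 1.137.
F_nw = 0.6 × 60 × 1.137 = 40.95 ksi.
φR_n = 0.75 × 40.95 × 3.181 = 97.7 kip.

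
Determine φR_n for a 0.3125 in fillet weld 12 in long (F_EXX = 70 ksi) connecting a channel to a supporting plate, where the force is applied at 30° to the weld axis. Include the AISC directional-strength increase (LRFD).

t_e = 0.707 × 0.3125 = 0.2209 in; A_we = 0.2209 × 12 = 2.651 in².
Directional factor: 1.0 + 0.5 sin^1.5(30°) = 1.177.
F_nw = 0.6 × 70 × 1.177 = 49.42 ksi.
φR_n = 0.75 × 49.42 × 2.651 = 98.28 kips.

φR_n ≈ 98.3 kips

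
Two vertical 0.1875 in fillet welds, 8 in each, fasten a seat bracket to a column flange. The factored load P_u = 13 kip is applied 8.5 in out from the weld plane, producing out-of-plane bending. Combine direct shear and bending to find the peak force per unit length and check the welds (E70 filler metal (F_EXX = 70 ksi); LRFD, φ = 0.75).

f_max ≈ 5.24 kip/in; NOT adequate

L_w = 2 × 8 = 16 in; section modulus (unit throat) S = 2 × L²/6 = 21.33 in².
Direct shear f_v = P/L_w = 13/16 = 0.8125 kip/in.
Moment M = P × e = 13 × 8.5 = 110.5 kip·in; bending f_b = M/S = 5.18 kip/in.
f_max = √(f_v² + f_b²) = √(0.8125² + 5.18²) = 5.243 kip/in.
φr_n = 0.75 × 0.6 × 70 × (0.707 × 0.1875) = 4.176 kip/in → NOT adequate.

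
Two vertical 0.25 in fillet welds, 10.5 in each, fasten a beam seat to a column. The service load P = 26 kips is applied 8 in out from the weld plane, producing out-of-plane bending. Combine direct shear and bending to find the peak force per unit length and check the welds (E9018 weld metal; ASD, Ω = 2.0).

f_max ≈ 5.79 kip/in; NOT adequate

E90XX → F_EXX = 90 ksi.
L_w = 2 × 10.5 = 21 in; section modulus (unit throat) S = 2 × L²/6 = 36.75 in².
Direct shear f_v = P/L_w = 26/21 = 1.238 kip/in.
Moment M = P × e = 26 × 8 = 208 kip·in; bending f_b = M/S = 5.66 kip/in.
f_max = √(f_v² + f_b²) = √(1.238² + 5.66²) = 5.794 kip/in.
r_n/Ω = (1/2.0) × 0.6 × 90 × (0.707 × 0.25) = 4.772 kip/in → NOT adequate.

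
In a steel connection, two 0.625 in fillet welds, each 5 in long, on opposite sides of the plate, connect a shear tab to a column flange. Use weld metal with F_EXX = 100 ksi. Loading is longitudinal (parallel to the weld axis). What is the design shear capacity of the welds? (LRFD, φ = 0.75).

φR_n ≈ 199 kips

Effective throat t_e = 0.707 × 0.625 = 0.4419 in.
Total length L = 10 in; A_we = 0.4419 × 10 = 4.419 in².
F_nw = 0.6 F_EXX = 0.6 × 100 = 60 ksi.
φR_n = 0.75 × 60 × 4.419 = 198.8 kips.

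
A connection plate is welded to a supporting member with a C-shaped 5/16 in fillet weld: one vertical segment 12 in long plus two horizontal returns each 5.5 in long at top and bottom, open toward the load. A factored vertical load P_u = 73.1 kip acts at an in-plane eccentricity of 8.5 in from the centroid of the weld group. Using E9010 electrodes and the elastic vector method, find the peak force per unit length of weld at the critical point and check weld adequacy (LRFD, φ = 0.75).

f_max ≈ 9.62 kip/in; NOT adequate

E90XX → F_EXX = 90 ksi.
Total weld length L_w = 23 in. Treat welds as unit-width lines.
Centroid: x̄ = 2×5.5×2.75 / 23 = 1.315 in from the vertical weld.
Polar moment about centroid: J = I_x + I_y = [12³/12 + 2×5.5×6²] + [12×1.315² + 2(5.5³/12 + 5.5×1.435²)] = 611.1 in³.
Direct shear f_v = P/L_w = 73.1 / 23 = 3.178 kip/in (vertical).
Torsion M = P·e = 73.1 × 8.5 = 621.35 kip·in.
Critical point at (x, y) = (4.185, 6) from centroid. f_tx = M·y/J = 6.1 kip/in; f_ty = M·x/J = 4.255 kip/in.
Resultant f_max = √[f_tx² + (f_v + f_ty)²] = √[6.1² + (3.178 + 4.255)²] = 9.616 kip/in.
Capacity per unit length: φr_n = 0.75 × 0.6 × 90 × (0.707 × 0.3125) = 8.948 kip/in.
9.616 > 8.948 → NOT adequate.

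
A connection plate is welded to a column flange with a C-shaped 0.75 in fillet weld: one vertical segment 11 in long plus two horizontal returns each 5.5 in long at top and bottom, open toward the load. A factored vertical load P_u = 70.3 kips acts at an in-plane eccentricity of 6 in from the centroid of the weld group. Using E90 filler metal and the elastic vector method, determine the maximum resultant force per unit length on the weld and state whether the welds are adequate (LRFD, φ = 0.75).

E90XX → F_EXX = 90 ksi.
Total weld length L_w = 22 in. Treat welds as unit-width lines.
Centroid: x̄ = 2×5.5×2.75 / 22 = 1.375 in from the vertical weld.
Polar moment about centroid: J = I_x + I_y = [11³/12 + 2×5.5×5.5²] + [11×1.375² + 2(5.5³/12 + 5.5×1.375²)] = 513 in³.
Direct shear f_v = P/L_w = 70.3 / 22 = 3.195 kip/in (vertical).
Torsion M = P·e = 70.3 × 6 = 421.8 kip·in.
Critical point at (x, y) = (4.125, 5.5) from centroid. f_tx = M·y/J = 4.522 kip/in; f_ty = M·x/J = 3.392 kip/in.
Resultant f_max = √[f_tx² + (f_v + f_ty)²] = √[4.522² + (3.195 + 3.392)²] = 7.99 kip/in.
Capacity per unit length: φr_n = 0.75 × 0.6 × 90 × (0.707 × 0.75) = 21.48 kip/in.
7.99 ≤ 21.48 → adequate.

f_max ≈ 7.99 kip/in; adequate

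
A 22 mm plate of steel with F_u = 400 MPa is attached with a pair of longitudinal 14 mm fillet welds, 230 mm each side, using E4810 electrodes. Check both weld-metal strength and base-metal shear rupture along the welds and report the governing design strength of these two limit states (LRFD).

E48XX → F_EXX = 480 MPa.
t_e = 0.707 × 14 = 9.898 mm; L = 460 mm.
Weld metal: φR_n = 0.75 × 0.6 × 480 × 9.898 × 460 × 10⁻³ = 983.5 kN.
Base metal (shear rupture): φR_n = 0.75 × 0.6 × 400 × 22 × 460 × 10⁻³ = 1822 kN.
Governing: weld metal.

φR_n ≈ 983 kN (weld metal governs)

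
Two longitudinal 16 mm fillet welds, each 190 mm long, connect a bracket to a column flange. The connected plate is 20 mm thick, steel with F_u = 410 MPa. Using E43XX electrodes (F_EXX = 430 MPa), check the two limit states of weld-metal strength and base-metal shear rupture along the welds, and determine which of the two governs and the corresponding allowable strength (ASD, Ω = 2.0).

R_n/Ω ≈ 555 kN (weld metal governs)

t_e = 0.707 × 16 = 11.31 mm; L = 380 mm.
Weld metal: R_n/Ω = (1/2.0) × 0.6 × 430 × 11.31 × 380 × 10⁻³ = 554.5 kN.
Base metal (shear rupture): R_n/Ω = (1/2.0) × 0.6 × 410 × 20 × 380 × 10⁻³ = 934.8 kN.
Governing: weld metal.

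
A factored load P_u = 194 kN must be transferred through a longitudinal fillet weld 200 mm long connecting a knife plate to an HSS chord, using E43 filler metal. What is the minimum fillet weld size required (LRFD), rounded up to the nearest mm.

w = 8 mm

E43XX → F_EXX = 430 MPa.
Total weld length L = 200 mm.
Required throat t_e = P_u / (φ × 0.6 F_EXX × L) = 194 / (0.75 × 0.6 × 430 × 200 × 10⁻³) = 5.013 mm.
Required leg w = t_e / 0.707 = 7.09 mm → use 8 mm.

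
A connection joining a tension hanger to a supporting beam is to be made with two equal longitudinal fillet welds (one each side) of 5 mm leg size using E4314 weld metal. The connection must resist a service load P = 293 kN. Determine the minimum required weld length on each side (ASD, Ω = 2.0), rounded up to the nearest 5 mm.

L = 325 mm on each side

E43XX → F_EXX = 430 MPa.
Throat t_e = 0.707 × 5 = 3.535 mm.
r_n/Ω = (0.6 × 430 × 3.535) / 2.0 = 456 N/mm = 0.456 kN/mm.
L_req = P / (r_n/Ω) = 293 / 0.456 = 642.5 mm total.
Per side: 642.5 / 2 = 321.3 mm.
Round up → use L = 325 mm on each side.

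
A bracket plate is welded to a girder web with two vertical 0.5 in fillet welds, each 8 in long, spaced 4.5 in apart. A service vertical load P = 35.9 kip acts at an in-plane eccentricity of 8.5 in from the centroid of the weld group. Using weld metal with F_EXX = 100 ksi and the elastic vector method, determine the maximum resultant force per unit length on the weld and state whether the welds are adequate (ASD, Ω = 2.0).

f_max ≈ 9.72 kip/in; adequate

Total weld length L_w = 16 in. Treat welds as unit-width lines.
Polar moment about centroid: J = 2[d³/12 + d(b/2)²] = 2[8³/12 + 8×2.25²] = 166.3 in³.
Direct shear f_v = P/L_w = 35.9 / 16 = 2.244 kip/in (vertical).
Torsion M = P·e = 35.9 × 8.5 = 305.15 kip·in.
Critical point at (x, y) = (2.25, 4) from centroid. f_tx = M·y/J = 7.338 kip/in; f_ty = M·x/J = 4.128 kip/in.
Resultant f_max = √[f_tx² + (f_v + f_ty)²] = √[7.338² + (2.244 + 4.128)²] = 9.718 kip/in.
Capacity per unit length: r_n/Ω = (1/2.0) × 0.6 × 100 × (0.707 × 0.5) = 10.6 kip/in.
9.718 ≤ 10.6 → adequate.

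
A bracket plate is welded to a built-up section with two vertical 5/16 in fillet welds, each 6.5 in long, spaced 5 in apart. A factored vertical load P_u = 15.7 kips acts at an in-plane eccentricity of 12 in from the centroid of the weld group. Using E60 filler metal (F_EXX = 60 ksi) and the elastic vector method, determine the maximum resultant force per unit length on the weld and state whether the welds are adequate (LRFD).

Total weld length L_w = 13 in. Treat welds as unit-width lines.
Polar moment about centroid: J = 2[d³/12 + d(b/2)²] = 2[6.5³/12 + 6.5×2.5²] = 127 in³.
Direct shear f_v = P/L_w = 15.7 / 13 = 1.208 kip/in (vertical).
Torsion M = P·e = 15.7 × 12 = 188.4 kip·in.
Critical point at (x, y) = (2.5, 3.25) from centroid. f_tx = M·y/J = 4.82 kip/in; f_ty = M·x/J = 3.708 kip/in.
Resultant f_max = √[f_tx² + (f_v + f_ty)²] = √[4.82² + (1.208 + 3.708)²] = 6.885 kip/in.
Capacity per unit length: φr_n = 0.75 × 0.6 × 60 × (0.707 × 0.3125) = 5.965 kip/in.
6.885 > 5.965 → NOT adequate.

f_max ≈ 6.88 kip/in; NOT adequate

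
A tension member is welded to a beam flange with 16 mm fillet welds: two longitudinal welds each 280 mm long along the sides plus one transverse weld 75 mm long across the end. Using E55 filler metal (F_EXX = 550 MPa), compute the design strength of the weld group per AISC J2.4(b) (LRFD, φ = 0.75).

φR_n ≈ 1780 kN

t_e = 0.707 × 16 = 11.31 mm.
R_nwl = 0.6 × 550 × 11.31 × 560 × 10⁻³ = 2090 kN (longitudinal, 2 welds).
R_nwt = 0.6 × 550 × 11.31 × 75 × 10⁻³ = 280 kN (transverse, base value).
(i) R_nwl + R_nwt = 2370 kN; (ii) 0.85 R_nwl + 1.5 R_nwt = 2197 kN.
R_n = max = 2370 kN [governs: (i)]; φR_n = 1778 kN.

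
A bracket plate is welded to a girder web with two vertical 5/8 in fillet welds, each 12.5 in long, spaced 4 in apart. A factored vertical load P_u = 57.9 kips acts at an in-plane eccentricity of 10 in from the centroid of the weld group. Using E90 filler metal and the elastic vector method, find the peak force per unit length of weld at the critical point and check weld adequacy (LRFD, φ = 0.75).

f_max ≈ 9.88 kip/in; adequate

E90XX → F_EXX = 90 ksi.
Total weld length L_w = 25 in. Treat welds as unit-width lines.
Polar moment about centroid: J = 2[d³/12 + d(b/2)²] = 2[12.5³/12 + 12.5×2²] = 425.5 in³.
Direct shear f_v = P/L_w = 57.9 / 25 = 2.316 kip/in (vertical).
Torsion M = P·e = 57.9 × 10 = 579 kip·in.
Critical point at (x, y) = (2, 6.25) from centroid. f_tx = M·y/J = 8.504 kip/in; f_ty = M·x/J = 2.721 kip/in.
Resultant f_max = √[f_tx² + (f_v + f_ty)²] = √[8.504² + (2.316 + 2.721)²] = 9.884 kip/in.
Capacity per unit length: φr_n = 0.75 × 0.6 × 90 × (0.707 × 0.625) = 17.9 kip/in.
9.884 ≤ 17.9 → adequate.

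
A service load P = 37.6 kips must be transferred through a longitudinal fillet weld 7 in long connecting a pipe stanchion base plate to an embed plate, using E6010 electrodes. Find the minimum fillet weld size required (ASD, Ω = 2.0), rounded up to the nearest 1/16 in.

E60XX → F_EXX = 60 ksi.
Total weld length L = 7 in.
Required throat t_e = P × Ω / (0.6 F_EXX × L) = 37.6 × 2.0 / (0.6 × 60 × 7) = 0.2984 in.
Required leg w = t_e / 0.707 = 0.4221 in → use 7/16 in.

w = 7/16 in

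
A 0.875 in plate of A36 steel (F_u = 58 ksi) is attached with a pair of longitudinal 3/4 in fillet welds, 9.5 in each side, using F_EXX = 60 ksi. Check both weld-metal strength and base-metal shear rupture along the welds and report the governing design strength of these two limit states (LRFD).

t_e = 0.707 × 0.75 = 0.5302 in; L = 19 in.
Weld metal: φR_n = 0.75 × 0.6 × 60 × 0.5302 × 19 = 272 kip.
Base metal (shear rupture): φR_n = 0.75 × 0.6 × 58 × 0.875 × 19 = 433.9 kip.
Governing: weld metal.

φR_n ≈ 272 kip (weld metal governs)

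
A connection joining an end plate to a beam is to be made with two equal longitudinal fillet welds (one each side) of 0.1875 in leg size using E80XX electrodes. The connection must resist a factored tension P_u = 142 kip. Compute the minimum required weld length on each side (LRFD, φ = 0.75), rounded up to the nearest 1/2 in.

E80XX → F_EXX = 80 ksi.
Throat t_e = 0.707 × 0.1875 = 0.1326 in.
φr_n = 0.75 × 0.6 × 80 × 0.1326 = 4.772 kip/in.
L_req = P_u / φr_n = 142 / 4.772 = 29.76 in total.
Per side: 29.76 / 2 = 14.88 in.
Round up → use L = 15 in on each side.

L = 15 in on each side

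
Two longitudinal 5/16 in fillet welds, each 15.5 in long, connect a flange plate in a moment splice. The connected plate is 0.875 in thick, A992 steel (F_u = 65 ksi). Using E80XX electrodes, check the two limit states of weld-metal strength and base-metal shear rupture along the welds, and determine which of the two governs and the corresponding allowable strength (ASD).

E80XX → F_EXX = 80 ksi.
t_e = 0.707 × 0.3125 = 0.2209 in; L = 31 in.
Weld metal: R_n/Ω = (1/2.0) × 0.6 × 80 × 0.2209 × 31 = 164.4 kip.
Base metal (shear rupture): R_n/Ω = (1/2.0) × 0.6 × 65 × 0.875 × 31 = 528.9 kip.
Governing: weld metal.

R_n/Ω ≈ 164 kip (weld metal governs)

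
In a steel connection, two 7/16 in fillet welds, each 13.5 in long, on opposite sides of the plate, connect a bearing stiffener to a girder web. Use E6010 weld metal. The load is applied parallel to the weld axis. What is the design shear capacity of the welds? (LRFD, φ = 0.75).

φR_n ≈ 225 kips

E60XX → F_EXX = 60 ksi.
Effective throat t_e = 0.707 × 0.4375 = 0.3093 in.
Total length L = 27 in; A_we = 0.3093 × 27 = 8.351 in².
F_nw = 0.6 F_EXX = 0.6 × 60 = 36 ksi.
φR_n = 0.75 × 36 × 8.351 = 225.5 kips.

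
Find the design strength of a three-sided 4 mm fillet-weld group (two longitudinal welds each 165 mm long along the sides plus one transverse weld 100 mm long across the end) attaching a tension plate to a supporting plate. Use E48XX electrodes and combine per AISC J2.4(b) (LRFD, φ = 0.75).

φR_n ≈ 263 kN

E48XX → F_EXX = 480 MPa.
t_e = 0.707 × 4 = 2.828 mm.
R_nwl = 0.6 × 480 × 2.828 × 330 × 10⁻³ = 268.8 kN (longitudinal, 2 welds).
R_nwt = 0.6 × 480 × 2.828 × 100 × 10⁻³ = 81.45 kN (transverse, base value).
(i) R_nwl + R_nwt = 350.2 kN; (ii) 0.85 R_nwl + 1.5 R_nwt = 350.6 kN.
R_n = max = 350.6 kN [governs: (ii)]; φR_n = 263 kN.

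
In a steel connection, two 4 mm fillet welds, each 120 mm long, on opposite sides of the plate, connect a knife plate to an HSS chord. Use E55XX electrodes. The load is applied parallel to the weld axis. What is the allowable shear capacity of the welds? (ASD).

E55XX → F_EXX = 550 MPa.
Effective throat t_e = 0.707 × 4 = 2.828 mm.
Total length L = 240 mm; A_we = 2.828 × 240 = 678.7 mm².
F_nw = 0.6 F_EXX = 0.6 × 550 = 330 MPa.
R_n = 330 × 678.7 × 10⁻³ = 224 kN; R_n/Ω = 224/2.0 = 112 kN.

R_n/Ω ≈ 112 kN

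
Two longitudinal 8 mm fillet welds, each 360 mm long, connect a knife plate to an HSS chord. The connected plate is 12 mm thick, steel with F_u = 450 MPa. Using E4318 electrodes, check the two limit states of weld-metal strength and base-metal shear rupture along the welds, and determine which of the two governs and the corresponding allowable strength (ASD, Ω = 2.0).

E43XX → F_EXX = 430 MPa.
t_e = 0.707 × 8 = 5.656 mm; L = 720 mm.
Weld metal: R_n/Ω = (1/2.0) × 0.6 × 430 × 5.656 × 720 × 10⁻³ = 525.3 kN.
Base metal (shear rupture): R_n/Ω = (1/2.0) × 0.6 × 450 × 12 × 720 × 10⁻³ = 1166 kN.
Governing: weld metal.

R_n/Ω ≈ 525 kN (weld metal governs)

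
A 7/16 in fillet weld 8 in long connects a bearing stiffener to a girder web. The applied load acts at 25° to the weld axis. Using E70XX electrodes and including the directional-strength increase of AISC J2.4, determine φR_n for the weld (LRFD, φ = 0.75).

E70XX → F_EXX = 70 ksi.
t_e = 0.707 × 0.4375 = 0.3093 in; A_we = 0.3093 × 8 = 2.474 in².
Directional factor: 1.0 + 0.5 sin^1.5(25°) = 1.137.
F_nw = 0.6 × 70 × 1.137 = 47.77 ksi.
φR_n = 0.75 × 47.77 × 2.474 = 88.65 kips.

φR_n ≈ 88.7 kips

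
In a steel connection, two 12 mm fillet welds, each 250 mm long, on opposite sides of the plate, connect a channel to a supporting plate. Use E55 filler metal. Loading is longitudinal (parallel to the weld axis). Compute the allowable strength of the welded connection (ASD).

R_n/Ω ≈ 700 kN

E55XX → F_EXX = 550 MPa.
Effective throat t_e = 0.707 × 12 = 8.484 mm.
Total length L = 500 mm; A_we = 8.484 × 500 = 4242 mm².
F_nw = 0.6 F_EXX = 0.6 × 550 = 330 MPa.
R_n = 330 × 4242 × 10⁻³ = 1400 kN; R_n/Ω = 1400/2.0 = 699.9 kN.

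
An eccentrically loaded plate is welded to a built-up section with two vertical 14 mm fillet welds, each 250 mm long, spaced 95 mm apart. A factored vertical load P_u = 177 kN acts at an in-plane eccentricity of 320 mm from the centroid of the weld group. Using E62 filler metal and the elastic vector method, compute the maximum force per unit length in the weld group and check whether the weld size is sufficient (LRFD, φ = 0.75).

E62XX → F_EXX = 620 MPa.
Total weld length L_w = 500 mm. Treat welds as unit-width lines.
Polar moment about centroid: J = 2[d³/12 + d(b/2)²] = 2[250³/12 + 250×47.5²] = 3732000 mm³.
Direct shear f_v = P/L_w = 177×10³ / 500 = 354 N/mm (vertical).
Torsion M = P·e = 177×10³ × 320 = 56640000 N·mm.
Critical point at (x, y) = (47.5, 125) from centroid. f_tx = M·y/J = 1897 N/mm; f_ty = M·x/J = 720.8 N/mm.
Resultant f_max = √[f_tx² + (f_v + f_ty)²] = √[1897² + (354 + 720.8)²] = 2180 N/mm.
Capacity per unit length: φr_n = 0.75 × 0.6 × 620 × (0.707 × 14) = 2762 N/mm.
2180 ≤ 2762 → adequate.

f_max ≈ 2180 N/mm; adequate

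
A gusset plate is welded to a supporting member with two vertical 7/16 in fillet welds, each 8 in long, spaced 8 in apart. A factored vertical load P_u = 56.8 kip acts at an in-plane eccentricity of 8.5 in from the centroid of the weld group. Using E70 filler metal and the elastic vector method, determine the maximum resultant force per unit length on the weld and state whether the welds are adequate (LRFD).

E70XX → F_EXX = 70 ksi.
Total weld length L_w = 16 in. Treat welds as unit-width lines.
Polar moment about centroid: J = 2[d³/12 + d(b/2)²] = 2[8³/12 + 8×4²] = 341.3 in³.
Direct shear f_v = P/L_w = 56.8 / 16 = 3.55 kip/in (vertical).
Torsion M = P·e = 56.8 × 8.5 = 482.8 kip·in.
Critical point at (x, y) = (4, 4) from centroid. f_tx = M·y/J = 5.658 kip/in; f_ty = M·x/J = 5.658 kip/in.
Resultant f_max = √[f_tx² + (f_v + f_ty)²] = √[5.658² + (3.55 + 5.658)²] = 10.81 kip/in.
Capacity per unit length: φr_n = 0.75 × 0.6 × 70 × (0.707 × 0.4375) = 9.743 kip/in.
10.81 > 9.743 → NOT adequate.

f_max ≈ 10.8 kip/in; NOT adequate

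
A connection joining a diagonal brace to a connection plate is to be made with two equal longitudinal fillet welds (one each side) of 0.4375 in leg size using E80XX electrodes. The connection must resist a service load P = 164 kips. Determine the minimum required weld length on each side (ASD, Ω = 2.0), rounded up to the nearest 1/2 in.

E80XX → F_EXX = 80 ksi.
Throat t_e = 0.707 × 0.4375 = 0.3093 in.
r_n/Ω = (0.6 × 80 × 0.3093) / 2.0 = 7.423 kip/in.
L_req = P / (r_n/Ω) = 164 / 7.423 = 22.09 in total.
Per side: 22.09 / 2 = 11.05 in.
Round up → use L = 11.5 in on each side.

L = 11.5 in on each side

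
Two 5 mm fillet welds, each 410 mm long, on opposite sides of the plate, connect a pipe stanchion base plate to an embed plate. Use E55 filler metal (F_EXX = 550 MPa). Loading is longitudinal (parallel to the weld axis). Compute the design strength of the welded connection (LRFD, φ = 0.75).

Effective throat t_e = 0.707 × 5 = 3.535 mm.
Total length L = 820 mm; A_we = 3.535 × 820 = 2899 mm².
F_nw = 0.6 F_EXX = 0.6 × 550 = 330 MPa.
φR_n = 0.75 × 330 × 2899 × 10⁻³ = 717.4 kN.

φR_n ≈ 717 kN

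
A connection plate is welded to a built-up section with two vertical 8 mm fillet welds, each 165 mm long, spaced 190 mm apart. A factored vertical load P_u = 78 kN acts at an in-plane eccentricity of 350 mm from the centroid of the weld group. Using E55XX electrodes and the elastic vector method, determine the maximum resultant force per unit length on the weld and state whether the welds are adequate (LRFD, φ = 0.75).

E55XX → F_EXX = 550 MPa.
Total weld length L_w = 330 mm. Treat welds as unit-width lines.
Polar moment about centroid: J = 2[d³/12 + d(b/2)²] = 2[165³/12 + 165×95²] = 3727000 mm³.
Direct shear f_v = P/L_w = 78×10³ / 330 = 236.4 N/mm (vertical).
Torsion M = P·e = 78×10³ × 350 = 27300000 N·mm.
Critical point at (x, y) = (95, 82.5) from centroid. f_tx = M·y/J = 604.3 N/mm; f_ty = M·x/J = 695.9 N/mm.
Resultant f_max = √[f_tx² + (f_v + f_ty)²] = √[604.3² + (236.4 + 695.9)²] = 1111 N/mm.
Capacity per unit length: φr_n = 0.75 × 0.6 × 550 × (0.707 × 8) = 1400 N/mm.
1111 ≤ 1400 → adequate.

f_max ≈ 1110 N/mm; adequate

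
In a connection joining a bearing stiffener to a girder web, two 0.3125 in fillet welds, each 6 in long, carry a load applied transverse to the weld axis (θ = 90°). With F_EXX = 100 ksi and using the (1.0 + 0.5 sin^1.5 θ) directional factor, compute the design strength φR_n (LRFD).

φR_n ≈ 179 kips

t_e = 0.707 × 0.3125 = 0.2209 in; A_we = 0.2209 × 12 = 2.651 in².
Directional factor: 1.0 + 0.5 sin^1.5(90°) = 1.5.
F_nw = 0.6 × 100 × 1.5 = 90 ksi.
φR_n = 0.75 × 90 × 2.651 = 179 kips.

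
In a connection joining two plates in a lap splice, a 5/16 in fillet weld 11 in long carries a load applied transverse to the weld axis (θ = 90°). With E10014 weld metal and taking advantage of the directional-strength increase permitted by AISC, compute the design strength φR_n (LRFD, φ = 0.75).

E100XX → F_EXX = 100 ksi.
t_e = 0.707 × 0.3125 = 0.2209 in; A_we = 0.2209 × 11 = 2.43 in².
Directional factor: 1.0 + 0.5 sin^1.5(90°) = 1.5.
F_nw = 0.6 × 100 × 1.5 = 90 ksi.
φR_n = 0.75 × 90 × 2.43 = 164 kips.

φR_n ≈ 164 kips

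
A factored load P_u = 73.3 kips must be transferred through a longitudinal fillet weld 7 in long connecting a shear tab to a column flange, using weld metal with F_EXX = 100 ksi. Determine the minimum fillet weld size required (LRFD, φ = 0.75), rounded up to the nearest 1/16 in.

w = 3/8 in

Total weld length L = 7 in.
Required throat t_e = P_u / (φ × 0.6 F_EXX × L) = 73.3 / (0.75 × 0.6 × 100 × 7) = 0.2327 in.
Required leg w = t_e / 0.707 = 0.3291 in → use 3/8 in.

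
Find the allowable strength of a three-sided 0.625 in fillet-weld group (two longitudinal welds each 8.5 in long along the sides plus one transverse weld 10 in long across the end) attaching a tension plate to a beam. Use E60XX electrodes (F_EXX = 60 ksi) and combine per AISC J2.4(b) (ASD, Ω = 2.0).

R_n/Ω ≈ 234 kip

t_e = 0.707 × 0.625 = 0.4419 in.
R_nwl = 0.6 × 60 × 0.4419 × 17 = 270.4 kip (longitudinal, 2 welds).
R_nwt = 0.6 × 60 × 0.4419 × 10 = 159.1 kip (transverse, base value).
(i) R_nwl + R_nwt = 429.5 kip; (ii) 0.85 R_nwl + 1.5 R_nwt = 468.5 kip.
R_n = max = 468.5 kip [governs: (ii)]; R_n/Ω = 234.2 kip.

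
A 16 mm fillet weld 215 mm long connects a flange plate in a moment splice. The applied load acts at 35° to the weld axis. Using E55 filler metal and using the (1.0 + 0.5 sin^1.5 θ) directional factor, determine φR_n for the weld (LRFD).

φR_n ≈ 733 kN

E55XX → F_EXX = 550 MPa.
t_e = 0.707 × 16 = 11.31 mm; A_we = 11.31 × 215 = 2432 mm².
Directional factor: 1.0 + 0.5 sin^1.5(35°) = 1.217.
F_nw = 0.6 × 550 × 1.217 = 401.7 MPa.
φR_n = 0.75 × 401.7 × 2432 × 10⁻³ = 732.7 kN.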